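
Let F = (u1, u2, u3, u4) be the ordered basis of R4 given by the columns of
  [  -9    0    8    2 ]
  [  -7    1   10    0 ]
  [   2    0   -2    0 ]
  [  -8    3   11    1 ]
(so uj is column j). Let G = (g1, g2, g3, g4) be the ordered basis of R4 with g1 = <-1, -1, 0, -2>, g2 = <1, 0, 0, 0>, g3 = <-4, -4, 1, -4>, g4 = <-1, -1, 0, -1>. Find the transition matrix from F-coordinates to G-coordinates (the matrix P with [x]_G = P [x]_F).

Column j of P is [uj]_G, since P maps F-coordinates to G-coordinates.
Expressing u1 in G: u1 = g1 - 2g2 + 2g3 - 2g4, so column 1 of P is <1, -2, 2, -2>.
Doing the same for each uj gives P = [[1, -2, -1, -1], [-2, -1, -2, 2], [2, 0, -2, 0], [-2, 1, -1, 1]].

[[1, -2, -1, -1], [-2, -1, -2, 2], [2, 0, -2, 0], [-2, 1, -1, 1]]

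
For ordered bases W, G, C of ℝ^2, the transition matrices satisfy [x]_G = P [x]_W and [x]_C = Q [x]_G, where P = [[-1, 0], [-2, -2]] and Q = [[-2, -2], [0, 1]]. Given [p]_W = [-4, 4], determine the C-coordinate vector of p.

[-8, 0]

Apply P to get G-coordinates [4, 0], then Q to get C-coordinates.
The result is [p]_C = [-8, 0].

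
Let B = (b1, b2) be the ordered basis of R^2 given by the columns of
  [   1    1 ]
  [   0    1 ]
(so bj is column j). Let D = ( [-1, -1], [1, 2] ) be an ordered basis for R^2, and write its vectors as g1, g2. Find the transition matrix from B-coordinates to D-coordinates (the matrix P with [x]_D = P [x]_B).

Let M have columns bj and N have columns gj. Then for every x, N [x]_D = x = M [x]_B, so P = N^(-1) M.
Since det N = -1, N^(-1) has integer entries; multiplying gives P = [[-2, -1], [-1, 0]].

[[-2, -1], [-1, 0]]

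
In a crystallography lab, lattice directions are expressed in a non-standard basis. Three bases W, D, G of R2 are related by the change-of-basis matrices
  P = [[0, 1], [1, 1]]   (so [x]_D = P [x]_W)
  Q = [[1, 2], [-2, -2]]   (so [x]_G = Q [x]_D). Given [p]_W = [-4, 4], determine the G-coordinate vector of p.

[4, -8]

Composing the changes, [p]_G = Q P [p]_W.
Q P = [[2, 3], [-2, -4]]; applying this to [-4, 4] gives [4, -8].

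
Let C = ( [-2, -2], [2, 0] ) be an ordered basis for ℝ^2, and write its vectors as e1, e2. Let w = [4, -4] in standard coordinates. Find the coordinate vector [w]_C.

[2, 4]

Write w = c_1 e1 + c_2 e2 and solve for the c_i.
System: -2c_1 + 2c_2 = 4, -2c_1 + 0c_2 = -4; solving gives c_1 = 2, c_2 = 4.
Check: 2e1 + 4e2 = [4, -4].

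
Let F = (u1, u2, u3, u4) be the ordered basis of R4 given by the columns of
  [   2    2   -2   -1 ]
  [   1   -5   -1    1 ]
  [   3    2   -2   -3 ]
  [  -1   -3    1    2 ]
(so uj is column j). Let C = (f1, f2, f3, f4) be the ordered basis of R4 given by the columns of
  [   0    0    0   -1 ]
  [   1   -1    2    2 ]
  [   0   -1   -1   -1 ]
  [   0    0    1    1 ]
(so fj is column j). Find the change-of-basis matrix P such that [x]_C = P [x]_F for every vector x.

Column j of P is [uj]_C, since P maps F-coordinates to C-coordinates.
Expressing u1 in C: u1 = f1 - 2f2 + f3 - 2f4, so column 1 of P is (1, -2, 1, -2).
Doing the same for each uj gives P = [[1, 2, -2, -2], [-2, 1, 1, 1], [1, -1, -1, 1], [-2, -2, 2, 1]].

[[1, 2, -2, -2], [-2, 1, 1, 1], [1, -1, -1, 1], [-2, -2, 2, 1]]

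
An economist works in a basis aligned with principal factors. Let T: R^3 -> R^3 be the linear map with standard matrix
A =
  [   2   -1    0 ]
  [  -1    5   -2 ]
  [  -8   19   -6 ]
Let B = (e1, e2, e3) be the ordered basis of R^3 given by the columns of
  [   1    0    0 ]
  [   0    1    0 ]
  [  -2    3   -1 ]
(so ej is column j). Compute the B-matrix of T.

[[2, -1, 0], [3, -1, 2], [1, -2, 0]]

Let P have columns e1, ..., e3. Then [T]_B = P^(-1) A P.
Here det P = -1, so P^(-1) is integer; computing A P first and then P^(-1)(A P) gives [[2, -1, 0], [3, -1, 2], [1, -2, 0]].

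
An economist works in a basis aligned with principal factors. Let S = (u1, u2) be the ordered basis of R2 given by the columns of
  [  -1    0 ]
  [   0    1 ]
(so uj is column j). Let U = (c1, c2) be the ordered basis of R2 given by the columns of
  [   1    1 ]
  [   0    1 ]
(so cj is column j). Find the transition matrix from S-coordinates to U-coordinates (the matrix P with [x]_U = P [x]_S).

Column j of P is [uj]_U, since P maps S-coordinates to U-coordinates.
Expressing u1 in U: u1 = -c1 + 0·c2, so column 1 of P is [-1, 0].
Doing the same for each uj gives P = [[-1, -1], [0, 1]].

[[-1, -1], [0, 1]]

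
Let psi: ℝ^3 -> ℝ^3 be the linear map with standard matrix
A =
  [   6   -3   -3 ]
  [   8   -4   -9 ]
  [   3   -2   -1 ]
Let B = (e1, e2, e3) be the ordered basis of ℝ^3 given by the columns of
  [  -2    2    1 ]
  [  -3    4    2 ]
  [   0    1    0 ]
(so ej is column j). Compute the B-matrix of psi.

The j-th column of [psi]_B is [psi(ej)]_B.
psi(e1) = A e1 = (-3, -4, 0) = 2e1 + 0·e2 + e3, so column 1 is (2, 0, 1).
Repeating for e2, e3 and assembling the columns gives [[2, -3, 0], [0, -3, -1], [1, -3, 2]].

[[2, -3, 0], [0, -3, -1], [1, -3, 2]]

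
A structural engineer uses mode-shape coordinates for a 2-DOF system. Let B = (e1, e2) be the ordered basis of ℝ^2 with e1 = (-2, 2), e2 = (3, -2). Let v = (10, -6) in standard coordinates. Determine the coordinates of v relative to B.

(1, 4)

Write v = c_1 e1 + c_2 e2 and solve for the c_i.
System: -2c_1 + 3c_2 = 10, 2c_1 - 2c_2 = -6; solving gives c_1 = 1, c_2 = 4.
Check: e1 + 4e2 = (10, -6).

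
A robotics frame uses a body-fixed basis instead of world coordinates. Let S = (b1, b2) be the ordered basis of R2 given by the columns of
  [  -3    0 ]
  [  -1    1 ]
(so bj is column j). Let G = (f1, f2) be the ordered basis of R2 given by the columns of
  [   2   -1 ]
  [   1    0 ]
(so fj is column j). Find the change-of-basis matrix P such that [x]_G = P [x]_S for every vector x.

Take x = bj: its S-coordinates are the j-th standard unit vector, so P e_j — column j of P — equals [bj]_G.
b1 = -f1 + f2, giving column 1 = [-1, 1]; repeating for each j gives P = [[-1, 1], [1, 2]].

[[-1, 1], [1, 2]]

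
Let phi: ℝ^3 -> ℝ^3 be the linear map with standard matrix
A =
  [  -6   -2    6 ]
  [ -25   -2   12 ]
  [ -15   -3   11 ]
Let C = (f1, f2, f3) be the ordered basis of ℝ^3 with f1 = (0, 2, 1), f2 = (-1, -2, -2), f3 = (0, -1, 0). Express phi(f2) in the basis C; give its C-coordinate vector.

Compute phi(f2) = A f2 = (-2, 5, -1) in standard coordinates.
Then write this in C-coordinates: solve for y in y_1 f1 + ... + y_3 f3 = (-2, 5, -1).
This gives y = (3, 2, -3), which is column 2 of [phi]_C.

(3, 2, -3)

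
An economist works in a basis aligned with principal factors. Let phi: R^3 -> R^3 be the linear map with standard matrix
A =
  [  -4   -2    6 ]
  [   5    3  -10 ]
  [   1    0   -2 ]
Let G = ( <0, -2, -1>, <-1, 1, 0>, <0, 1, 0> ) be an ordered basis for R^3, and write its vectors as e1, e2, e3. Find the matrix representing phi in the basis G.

[[-2, 1, 0], [2, -2, 2], [-2, 2, 1]]

Let P have columns e1, ..., e3. Then [phi]_G = P^(-1) A P.
Here det P = 1, so P^(-1) is integer; computing A P first and then P^(-1)(A P) gives [[-2, 1, 0], [2, -2, 2], [-2, 2, 1]].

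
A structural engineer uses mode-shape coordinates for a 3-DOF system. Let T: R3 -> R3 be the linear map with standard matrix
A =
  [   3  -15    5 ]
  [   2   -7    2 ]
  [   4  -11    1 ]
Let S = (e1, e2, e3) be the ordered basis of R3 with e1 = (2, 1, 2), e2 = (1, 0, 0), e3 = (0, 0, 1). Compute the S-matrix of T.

Let P have columns e1, ..., e3. Then [T]_S = P^(-1) A P.
Here det P = -1, so P^(-1) is integer; computing A P first and then P^(-1)(A P) gives [[1, 2, 2], [-1, -1, 1], [-3, 0, -3]].

[[1, 2, 2], [-1, -1, 1], [-3, 0, -3]]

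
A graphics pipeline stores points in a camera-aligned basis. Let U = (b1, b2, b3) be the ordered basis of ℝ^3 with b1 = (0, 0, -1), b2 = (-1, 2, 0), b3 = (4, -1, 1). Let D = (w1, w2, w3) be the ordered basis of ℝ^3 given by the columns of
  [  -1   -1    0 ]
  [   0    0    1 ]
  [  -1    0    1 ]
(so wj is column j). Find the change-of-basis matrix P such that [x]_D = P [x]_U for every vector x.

Column j of P is [bj]_D, since P maps U-coordinates to D-coordinates.
Expressing b1 in D: b1 = w1 - w2 + 0·w3, so column 1 of P is (1, -1, 0).
Doing the same for each bj gives P = [[1, 2, -2], [-1, -1, -2], [0, 2, -1]].

[[1, 2, -2], [-1, -1, -2], [0, 2, -1]]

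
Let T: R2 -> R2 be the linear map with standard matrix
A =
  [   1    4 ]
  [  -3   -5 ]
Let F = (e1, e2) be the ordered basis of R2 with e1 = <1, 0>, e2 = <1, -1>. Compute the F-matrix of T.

[[-2, -1], [3, -2]]

Let P have columns e1, e2. Then [T]_F = P^(-1) A P.
Here det P = -1, so P^(-1) is integer; computing A P first and then P^(-1)(A P) gives [[-2, -1], [3, -2]].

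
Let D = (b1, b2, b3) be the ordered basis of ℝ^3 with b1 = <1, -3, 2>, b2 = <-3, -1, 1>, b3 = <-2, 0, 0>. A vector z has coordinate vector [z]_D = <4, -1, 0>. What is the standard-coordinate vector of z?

The coordinates say z = 4b1 - b2 + 0·b3; adding the scaled basis vectors gives <7, -11, 7>.

<7, -11, 7>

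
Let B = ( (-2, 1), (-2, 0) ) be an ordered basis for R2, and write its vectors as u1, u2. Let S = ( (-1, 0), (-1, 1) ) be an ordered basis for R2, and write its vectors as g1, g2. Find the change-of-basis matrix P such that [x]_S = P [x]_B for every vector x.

[[1, 2], [1, 0]]

Let M have columns uj and N have columns gj. Then for every x, N [x]_S = x = M [x]_B, so P = N^(-1) M.
Since det N = -1, N^(-1) has integer entries; multiplying gives P = [[1, 2], [1, 0]].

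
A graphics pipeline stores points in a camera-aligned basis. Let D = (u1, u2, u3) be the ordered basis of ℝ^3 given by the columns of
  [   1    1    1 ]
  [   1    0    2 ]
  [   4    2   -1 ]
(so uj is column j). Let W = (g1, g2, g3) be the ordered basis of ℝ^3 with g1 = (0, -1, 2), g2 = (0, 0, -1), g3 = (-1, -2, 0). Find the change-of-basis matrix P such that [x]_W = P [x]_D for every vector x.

Column j of P is [uj]_W, since P maps D-coordinates to W-coordinates.
Expressing u1 in W: u1 = g1 - 2g2 - g3, so column 1 of P is (1, -2, -1).
Doing the same for each uj gives P = [[1, 2, 0], [-2, 2, 1], [-1, -1, -1]].

[[1, 2, 0], [-2, 2, 1], [-1, -1, -1]]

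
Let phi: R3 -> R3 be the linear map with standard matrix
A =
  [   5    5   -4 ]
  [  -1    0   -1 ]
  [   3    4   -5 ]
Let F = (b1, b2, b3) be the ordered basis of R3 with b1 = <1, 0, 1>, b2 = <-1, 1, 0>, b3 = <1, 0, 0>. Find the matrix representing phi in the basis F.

[[-2, 1, 3], [-2, 1, -1], [1, 0, 1]]

The j-th column of [phi]_F is [phi(bj)]_F.
phi(b1) = A b1 = <1, -2, -2> = -2b1 - 2b2 + b3, so column 1 is <-2, -2, 1>.
Repeating for b2, b3 and assembling the columns gives [[-2, 1, 3], [-2, 1, -1], [1, 0, 1]].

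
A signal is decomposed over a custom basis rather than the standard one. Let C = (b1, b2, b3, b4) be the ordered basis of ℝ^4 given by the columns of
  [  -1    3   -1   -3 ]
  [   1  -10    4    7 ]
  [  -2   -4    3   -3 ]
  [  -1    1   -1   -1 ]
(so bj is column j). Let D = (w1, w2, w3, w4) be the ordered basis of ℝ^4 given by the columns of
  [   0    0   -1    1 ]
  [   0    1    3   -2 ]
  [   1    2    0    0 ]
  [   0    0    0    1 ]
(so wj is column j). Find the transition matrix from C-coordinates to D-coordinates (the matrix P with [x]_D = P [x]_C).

Column j of P is [bj]_D, since P maps C-coordinates to D-coordinates.
Expressing b1 in D: b1 = 0·w1 - w2 + 0·w3 - w4, so column 1 of P is [0, -1, 0, -1].
Doing the same for each bj gives P = [[0, 0, -1, -1], [-1, -2, 2, -1], [0, -2, 0, 2], [-1, 1, -1, -1]].

[[0, 0, -1, -1], [-1, -2, 2, -1], [0, -2, 0, 2], [-1, 1, -1, -1]]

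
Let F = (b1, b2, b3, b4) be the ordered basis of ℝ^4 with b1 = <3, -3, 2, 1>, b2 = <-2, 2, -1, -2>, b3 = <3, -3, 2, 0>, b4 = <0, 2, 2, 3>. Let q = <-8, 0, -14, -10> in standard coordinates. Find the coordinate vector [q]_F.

Write q = c_1 b1 + ... + c_4 b4 and solve for the c_i.
Row-reducing the augmented matrix [M | q] gives c = (-2, -2, -2, -4).
Check: -2b1 - 2b2 - 2b3 - 4b4 = <-8, 0, -14, -10>.

<-2, -2, -2, -4>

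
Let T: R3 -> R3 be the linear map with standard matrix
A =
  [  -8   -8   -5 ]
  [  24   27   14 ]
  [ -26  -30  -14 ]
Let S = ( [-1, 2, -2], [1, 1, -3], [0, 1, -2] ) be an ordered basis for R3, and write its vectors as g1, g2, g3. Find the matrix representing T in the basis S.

Let P have columns g1, ..., g3. Then [T]_S = P^(-1) A P.
Here det P = 1, so P^(-1) is integer; computing A P first and then P^(-1)(A P) gives [[0, 3, -2], [2, 2, 0], [0, 1, 3]].

[[0, 3, -2], [2, 2, 0], [0, 1, 3]]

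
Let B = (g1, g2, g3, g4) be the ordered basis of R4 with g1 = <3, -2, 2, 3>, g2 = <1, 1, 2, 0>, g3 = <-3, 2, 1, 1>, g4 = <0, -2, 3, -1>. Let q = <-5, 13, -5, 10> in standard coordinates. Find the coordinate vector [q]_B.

Write q = c_1 g1 + ... + c_4 g4 and solve for the c_i.
Row-reducing the augmented matrix [M | q] gives c = (1, 1, 3, -4).
Check: g1 + g2 + 3g3 - 4g4 = <-5, 13, -5, 10>.

<1, 1, 3, -4>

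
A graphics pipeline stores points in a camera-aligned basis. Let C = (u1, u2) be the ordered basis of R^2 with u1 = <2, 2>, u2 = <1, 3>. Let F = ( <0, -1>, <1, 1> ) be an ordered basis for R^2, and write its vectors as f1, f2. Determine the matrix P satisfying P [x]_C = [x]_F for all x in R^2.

Column j of P is [uj]_F, since P maps C-coordinates to F-coordinates.
Expressing u1 in F: u1 = 0·f1 + 2f2, so column 1 of P is <0, 2>.
Doing the same for each uj gives P = [[0, -2], [2, 1]].

[[0, -2], [2, 1]]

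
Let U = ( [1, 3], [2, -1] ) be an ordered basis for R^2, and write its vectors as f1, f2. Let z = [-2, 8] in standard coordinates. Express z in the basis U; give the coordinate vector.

[2, -2]

[z]_U is the unique c with M c = z, where M has columns f1, f2.
System: c_1 + 2c_2 = -2, 3c_1 - c_2 = 8; solving gives c_1 = 2, c_2 = -2.
Check: 2f1 - 2f2 = [-2, 8].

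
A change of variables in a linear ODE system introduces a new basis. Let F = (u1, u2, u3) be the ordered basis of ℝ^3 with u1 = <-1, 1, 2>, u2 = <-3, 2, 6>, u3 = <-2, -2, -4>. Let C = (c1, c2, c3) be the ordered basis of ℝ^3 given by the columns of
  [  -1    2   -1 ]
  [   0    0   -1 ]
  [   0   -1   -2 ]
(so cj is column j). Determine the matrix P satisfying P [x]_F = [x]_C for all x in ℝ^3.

[[2, 1, 0], [0, -2, 0], [-1, -2, 2]]

Let M have columns uj and N have columns cj. Then for every x, N [x]_C = x = M [x]_F, so P = N^(-1) M.
Since det N = 1, N^(-1) has integer entries; multiplying gives P = [[2, 1, 0], [0, -2, 0], [-1, -2, 2]].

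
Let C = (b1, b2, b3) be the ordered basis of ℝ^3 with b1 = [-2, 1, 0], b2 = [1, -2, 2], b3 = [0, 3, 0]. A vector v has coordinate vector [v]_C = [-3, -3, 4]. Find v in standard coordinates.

[3, 15, -6]

By definition v = -3b1 - 3b2 + 4b3.
Summing componentwise gives [3, 15, -6].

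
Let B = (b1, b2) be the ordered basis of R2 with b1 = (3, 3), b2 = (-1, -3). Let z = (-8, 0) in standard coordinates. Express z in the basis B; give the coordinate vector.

(-4, -4)

Write z = c_1 b1 + c_2 b2 and solve for the c_i.
System: 3c_1 - c_2 = -8, 3c_1 - 3c_2 = 0; solving gives c_1 = -4, c_2 = -4.
Check: -4b1 - 4b2 = (-8, 0).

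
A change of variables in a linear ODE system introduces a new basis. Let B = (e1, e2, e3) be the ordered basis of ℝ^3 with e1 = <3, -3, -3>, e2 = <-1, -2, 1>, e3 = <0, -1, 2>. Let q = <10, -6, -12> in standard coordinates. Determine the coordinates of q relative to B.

[q]_B is the unique c with M c = q, where M has columns e1, ..., e3.
Row-reducing the augmented matrix [M | q] gives c = (3, -1, -1).
Check: 3e1 - e2 - e3 = <10, -6, -12>.

<3, -1, -1>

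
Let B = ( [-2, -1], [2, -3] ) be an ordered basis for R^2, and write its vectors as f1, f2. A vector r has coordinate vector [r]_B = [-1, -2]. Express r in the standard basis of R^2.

[-2, 7]

By definition r = -f1 - 2f2.
Summing componentwise gives [-2, 7].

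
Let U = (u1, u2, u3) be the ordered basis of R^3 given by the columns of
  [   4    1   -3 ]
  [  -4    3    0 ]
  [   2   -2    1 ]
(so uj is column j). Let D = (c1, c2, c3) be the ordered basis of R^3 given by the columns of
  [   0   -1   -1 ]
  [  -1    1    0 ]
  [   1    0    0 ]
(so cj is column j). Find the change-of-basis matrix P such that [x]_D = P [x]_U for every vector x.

Let M have columns uj and N have columns cj. Then for every x, N [x]_D = x = M [x]_U, so P = N^(-1) M.
Since det N = 1, N^(-1) has integer entries; multiplying gives P = [[2, -2, 1], [-2, 1, 1], [-2, -2, 2]].

[[2, -2, 1], [-2, 1, 1], [-2, -2, 2]]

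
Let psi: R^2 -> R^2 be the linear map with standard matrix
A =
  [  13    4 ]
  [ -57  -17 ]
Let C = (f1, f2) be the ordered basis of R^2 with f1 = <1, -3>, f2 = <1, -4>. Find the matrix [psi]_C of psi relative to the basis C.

[[-2, -1], [3, -2]]

The j-th column of [psi]_C is [psi(fj)]_C.
psi(f1) = A f1 = <1, -6> = -2f1 + 3f2, so column 1 is <-2, 3>.
Repeating for f2 and assembling the columns gives [[-2, -1], [3, -2]].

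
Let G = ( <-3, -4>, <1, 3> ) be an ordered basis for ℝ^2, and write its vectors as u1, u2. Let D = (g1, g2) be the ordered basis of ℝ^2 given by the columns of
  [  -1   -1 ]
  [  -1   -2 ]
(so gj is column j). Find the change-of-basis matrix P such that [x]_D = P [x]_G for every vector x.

Column j of P is [uj]_D, since P maps G-coordinates to D-coordinates.
Expressing u1 in D: u1 = 2g1 + g2, so column 1 of P is <2, 1>.
Doing the same for each uj gives P = [[2, 1], [1, -2]].

[[2, 1], [1, -2]]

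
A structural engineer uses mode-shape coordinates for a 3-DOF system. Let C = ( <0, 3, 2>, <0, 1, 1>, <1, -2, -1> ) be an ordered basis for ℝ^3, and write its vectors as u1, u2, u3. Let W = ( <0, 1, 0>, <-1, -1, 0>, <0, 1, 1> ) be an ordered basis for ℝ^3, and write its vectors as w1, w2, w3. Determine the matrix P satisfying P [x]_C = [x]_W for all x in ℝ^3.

[[1, 0, -2], [0, 0, -1], [2, 1, -1]]

Take x = uj: its C-coordinates are the j-th standard unit vector, so P e_j — column j of P — equals [uj]_W.
u1 = w1 + 0·w2 + 2w3, giving column 1 = <1, 0, 2>; repeating for each j gives P = [[1, 0, -2], [0, 0, -1], [2, 1, -1]].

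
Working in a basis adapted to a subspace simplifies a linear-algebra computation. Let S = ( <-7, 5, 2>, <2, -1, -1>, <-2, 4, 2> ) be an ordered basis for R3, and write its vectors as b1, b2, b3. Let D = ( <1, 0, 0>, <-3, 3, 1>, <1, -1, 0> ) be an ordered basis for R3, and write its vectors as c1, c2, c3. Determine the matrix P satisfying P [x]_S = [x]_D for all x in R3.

Column j of P is [bj]_D, since P maps S-coordinates to D-coordinates.
Expressing b1 in D: b1 = -2c1 + 2c2 + c3, so column 1 of P is <-2, 2, 1>.
Doing the same for each bj gives P = [[-2, 1, 2], [2, -1, 2], [1, -2, 2]].

[[-2, 1, 2], [2, -1, 2], [1, -2, 2]]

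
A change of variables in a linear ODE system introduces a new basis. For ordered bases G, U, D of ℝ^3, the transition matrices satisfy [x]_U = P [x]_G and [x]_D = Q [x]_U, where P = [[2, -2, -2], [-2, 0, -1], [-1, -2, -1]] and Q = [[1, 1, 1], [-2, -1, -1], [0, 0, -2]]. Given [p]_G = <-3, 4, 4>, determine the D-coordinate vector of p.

<-29, 51, 18>

Apply P to get U-coordinates <-22, 2, -9>, then Q to get D-coordinates.
The result is [p]_D = <-29, 51, 18>.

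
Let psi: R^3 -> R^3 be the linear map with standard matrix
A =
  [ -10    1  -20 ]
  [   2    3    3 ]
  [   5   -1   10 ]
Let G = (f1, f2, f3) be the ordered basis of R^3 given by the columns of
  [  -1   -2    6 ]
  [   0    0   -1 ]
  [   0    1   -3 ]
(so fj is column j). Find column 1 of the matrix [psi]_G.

Column 1 of [psi]_G is the G-coordinate vector of psi(f1).
In standard coordinates psi(f1) = A f1 = (10, -2, -5).
Converting to G: (10, -2, -5) = 0·f1 + f2 + 2f3, so the coordinate vector is (0, 1, 2).

(0, 1, 2)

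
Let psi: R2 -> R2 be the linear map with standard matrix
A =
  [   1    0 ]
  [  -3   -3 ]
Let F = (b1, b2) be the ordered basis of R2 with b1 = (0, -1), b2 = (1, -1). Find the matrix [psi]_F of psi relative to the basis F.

Let P have columns b1, b2. Then [psi]_F = P^(-1) A P.
Here det P = 1, so P^(-1) is integer; computing A P first and then P^(-1)(A P) gives [[-3, -1], [0, 1]].

[[-3, -1], [0, 1]]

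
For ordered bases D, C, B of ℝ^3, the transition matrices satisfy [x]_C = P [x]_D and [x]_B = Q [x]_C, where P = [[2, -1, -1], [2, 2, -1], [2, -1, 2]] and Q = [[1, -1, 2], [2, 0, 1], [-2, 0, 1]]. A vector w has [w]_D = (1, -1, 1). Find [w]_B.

(13, 9, 1)

Composing the changes, [w]_B = Q P [w]_D.
Q P = [[4, -5, 4], [6, -3, 0], [-2, 1, 4]]; applying this to (1, -1, 1) gives (13, 9, 1).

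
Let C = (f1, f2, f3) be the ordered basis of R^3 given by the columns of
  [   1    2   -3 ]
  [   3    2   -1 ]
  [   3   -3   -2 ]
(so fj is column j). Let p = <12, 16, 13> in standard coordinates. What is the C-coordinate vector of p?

<4, 1, -2>

We seek scalars with c_1 f1 + ... + c_3 f3 = p; equivalently solve M c = p where the columns of M are f1, ..., f3.
Solving this 3x3 system gives c = (4, 1, -2).
Check: 4f1 + f2 - 2f3 = <12, 16, 13>.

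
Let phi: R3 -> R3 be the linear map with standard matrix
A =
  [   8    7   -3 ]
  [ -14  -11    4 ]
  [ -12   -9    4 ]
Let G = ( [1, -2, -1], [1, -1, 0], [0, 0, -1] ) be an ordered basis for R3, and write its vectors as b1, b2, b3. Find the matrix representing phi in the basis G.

[[-1, 2, 1], [-2, -1, 2], [-1, 1, 3]]

The j-th column of [phi]_G is [phi(bj)]_G.
phi(b1) = A b1 = [-3, 4, 2] = -b1 - 2b2 - b3, so column 1 is [-1, -2, -1].
Repeating for b2, b3 and assembling the columns gives [[-1, 2, 1], [-2, -1, 2], [-1, 1, 3]].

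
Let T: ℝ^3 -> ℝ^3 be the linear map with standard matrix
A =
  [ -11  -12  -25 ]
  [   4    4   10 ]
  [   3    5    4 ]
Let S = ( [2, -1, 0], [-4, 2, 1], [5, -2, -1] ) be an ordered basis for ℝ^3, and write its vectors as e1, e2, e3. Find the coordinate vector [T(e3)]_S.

[0, -1, -2]

Column 3 of [T]_S is the S-coordinate vector of T(e3).
In standard coordinates T(e3) = A e3 = [-6, 2, 1].
Converting to S: [-6, 2, 1] = 0·e1 - e2 - 2e3, so the coordinate vector is [0, -1, -2].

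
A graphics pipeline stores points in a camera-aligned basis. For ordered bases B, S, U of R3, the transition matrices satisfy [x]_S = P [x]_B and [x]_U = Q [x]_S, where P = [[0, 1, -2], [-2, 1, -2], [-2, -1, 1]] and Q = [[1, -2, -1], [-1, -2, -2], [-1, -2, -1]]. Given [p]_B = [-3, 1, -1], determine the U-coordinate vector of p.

[-19, -29, -25]

Apply P to get S-coordinates [3, 9, 4], then Q to get U-coordinates.
The result is [p]_U = [-19, -29, -25].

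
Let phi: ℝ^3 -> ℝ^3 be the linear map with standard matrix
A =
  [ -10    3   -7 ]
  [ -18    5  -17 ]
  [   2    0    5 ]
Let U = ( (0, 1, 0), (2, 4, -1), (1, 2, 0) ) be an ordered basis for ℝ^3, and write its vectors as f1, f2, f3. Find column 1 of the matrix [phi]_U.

(-1, 0, 3)

Column 1 of [phi]_U is the U-coordinate vector of phi(f1).
In standard coordinates phi(f1) = A f1 = (3, 5, 0).
Converting to U: (3, 5, 0) = -f1 + 0·f2 + 3f3, so the coordinate vector is (-1, 0, 3).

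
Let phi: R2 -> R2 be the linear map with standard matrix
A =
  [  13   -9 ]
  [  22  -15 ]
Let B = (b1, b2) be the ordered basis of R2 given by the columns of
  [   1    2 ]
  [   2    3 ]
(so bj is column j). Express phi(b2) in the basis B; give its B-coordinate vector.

Column 2 of [phi]_B is the B-coordinate vector of phi(b2).
In standard coordinates phi(b2) = A b2 = (-1, -1).
Converting to B: (-1, -1) = b1 - b2, so the coordinate vector is (1, -1).

(1, -1)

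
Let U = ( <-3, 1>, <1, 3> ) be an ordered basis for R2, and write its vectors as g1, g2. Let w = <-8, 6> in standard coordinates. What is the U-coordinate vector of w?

Write w = c_1 g1 + c_2 g2 and solve for the c_i.
System: -3c_1 + c_2 = -8, c_1 + 3c_2 = 6; solving gives c_1 = 3, c_2 = 1.
Check: 3g1 + g2 = <-8, 6>.

<3, 1>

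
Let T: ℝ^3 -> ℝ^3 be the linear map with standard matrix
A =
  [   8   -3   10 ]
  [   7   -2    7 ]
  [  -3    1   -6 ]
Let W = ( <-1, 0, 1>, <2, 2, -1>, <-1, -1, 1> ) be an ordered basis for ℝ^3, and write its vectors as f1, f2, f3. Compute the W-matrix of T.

[[-2, 3, -3], [-1, 2, 1], [-2, 1, 0]]

Let P have columns f1, ..., f3. Then [T]_W = P^(-1) A P.
Here det P = -1, so P^(-1) is integer; computing A P first and then P^(-1)(A P) gives [[-2, 3, -3], [-1, 2, 1], [-2, 1, 0]].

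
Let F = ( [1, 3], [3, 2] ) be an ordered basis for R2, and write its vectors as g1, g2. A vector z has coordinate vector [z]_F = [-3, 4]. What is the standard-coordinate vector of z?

[9, -1]

z = M [z]_F, where M has columns g1, g2.
Carrying out the matrix-vector product, z = [9, -1].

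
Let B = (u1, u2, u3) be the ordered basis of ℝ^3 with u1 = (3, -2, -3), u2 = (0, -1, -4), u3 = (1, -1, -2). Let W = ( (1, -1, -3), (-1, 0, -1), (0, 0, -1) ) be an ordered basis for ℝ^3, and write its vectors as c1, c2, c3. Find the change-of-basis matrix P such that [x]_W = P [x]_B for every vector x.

Column j of P is [uj]_W, since P maps B-coordinates to W-coordinates.
Expressing u1 in W: u1 = 2c1 - c2 - 2c3, so column 1 of P is (2, -1, -2).
Doing the same for each uj gives P = [[2, 1, 1], [-1, 1, 0], [-2, 0, -1]].

[[2, 1, 1], [-1, 1, 0], [-2, 0, -1]]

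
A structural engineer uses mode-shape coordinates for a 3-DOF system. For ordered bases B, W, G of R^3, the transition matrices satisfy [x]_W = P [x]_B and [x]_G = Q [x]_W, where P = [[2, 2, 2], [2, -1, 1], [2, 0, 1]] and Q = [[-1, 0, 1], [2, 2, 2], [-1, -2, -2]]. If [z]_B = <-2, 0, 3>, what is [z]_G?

<-3, 0, 2>

First [z]_W = P [z]_B = <2, -1, -1>.
Then [z]_G = Q [z]_W = <-3, 0, 2>.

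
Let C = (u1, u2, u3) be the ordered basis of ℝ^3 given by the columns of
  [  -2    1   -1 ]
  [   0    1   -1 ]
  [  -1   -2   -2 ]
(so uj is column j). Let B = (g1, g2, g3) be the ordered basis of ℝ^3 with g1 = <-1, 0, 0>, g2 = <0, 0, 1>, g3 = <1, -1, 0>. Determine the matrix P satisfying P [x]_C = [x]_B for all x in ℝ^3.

Take x = uj: its C-coordinates are the j-th standard unit vector, so P e_j — column j of P — equals [uj]_B.
u1 = 2g1 - g2 + 0·g3, giving column 1 = <2, -1, 0>; repeating for each j gives P = [[2, -2, 2], [-1, -2, -2], [0, -1, 1]].

[[2, -2, 2], [-1, -2, -2], [0, -1, 1]]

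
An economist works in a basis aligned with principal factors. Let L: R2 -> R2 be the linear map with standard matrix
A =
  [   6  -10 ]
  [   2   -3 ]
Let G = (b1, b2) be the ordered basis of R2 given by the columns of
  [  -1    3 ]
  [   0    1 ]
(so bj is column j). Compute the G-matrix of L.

The j-th column of [L]_G is [L(bj)]_G.
L(b1) = A b1 = (-6, -2) = 0·b1 - 2b2, so column 1 is (0, -2).
Repeating for b2 and assembling the columns gives [[0, 1], [-2, 3]].

[[0, 1], [-2, 3]]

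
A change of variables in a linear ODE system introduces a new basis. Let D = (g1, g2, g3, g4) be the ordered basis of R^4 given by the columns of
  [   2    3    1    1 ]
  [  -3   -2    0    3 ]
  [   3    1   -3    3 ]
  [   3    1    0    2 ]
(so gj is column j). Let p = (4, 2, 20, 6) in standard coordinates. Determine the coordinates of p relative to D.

We seek scalars with c_1 g1 + ... + c_4 g4 = p; equivalently solve M c = p where the columns of M are g1, ..., g4.
Row-reducing the augmented matrix [M | p] gives c = (0, 2, -4, 2).
Check: 0·g1 + 2g2 - 4g3 + 2g4 = (4, 2, 20, 6).

(0, 2, -4, 2)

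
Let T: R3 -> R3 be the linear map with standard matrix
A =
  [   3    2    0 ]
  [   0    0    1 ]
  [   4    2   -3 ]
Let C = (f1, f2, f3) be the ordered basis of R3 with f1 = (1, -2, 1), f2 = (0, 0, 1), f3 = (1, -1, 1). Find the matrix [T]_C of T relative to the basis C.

With P the matrix whose columns are f1, ..., f3, [T]_C = P^(-1) A P.
Column by column: T(f1) = A f1 = (-1, 1, -3); its C-coordinates (0, -2, -1) give column 1.
Continuing for each basis vector yields [T]_C = [[0, -1, -2], [-2, -3, -2], [-1, 1, 3]].

[[0, -1, -2], [-2, -3, -2], [-1, 1, 3]]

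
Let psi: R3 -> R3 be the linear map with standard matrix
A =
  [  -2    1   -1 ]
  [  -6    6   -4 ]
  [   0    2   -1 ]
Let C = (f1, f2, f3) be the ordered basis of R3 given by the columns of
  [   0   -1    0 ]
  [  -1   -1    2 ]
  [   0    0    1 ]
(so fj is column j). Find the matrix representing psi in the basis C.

Let P have columns f1, ..., f3. Then [psi]_C = P^(-1) A P.
Here det P = -1, so P^(-1) is integer; computing A P first and then P^(-1)(A P) gives [[1, -3, -1], [1, -1, -1], [-2, -2, 3]].

[[1, -3, -1], [1, -1, -1], [-2, -2, 3]]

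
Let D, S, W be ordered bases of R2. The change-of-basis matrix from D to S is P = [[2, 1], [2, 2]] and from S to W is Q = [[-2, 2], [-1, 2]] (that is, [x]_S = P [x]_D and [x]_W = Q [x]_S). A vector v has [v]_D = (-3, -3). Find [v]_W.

Apply P to get S-coordinates (-9, -12), then Q to get W-coordinates.
The result is [v]_W = (-6, -15).

(-6, -15)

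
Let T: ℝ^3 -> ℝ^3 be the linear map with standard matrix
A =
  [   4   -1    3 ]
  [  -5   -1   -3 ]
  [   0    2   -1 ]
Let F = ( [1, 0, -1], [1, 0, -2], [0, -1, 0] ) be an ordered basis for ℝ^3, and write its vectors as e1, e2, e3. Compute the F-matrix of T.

[[3, -2, 0], [-2, 0, 1], [2, -1, -1]]

With P the matrix whose columns are e1, ..., e3, [T]_F = P^(-1) A P.
Column by column: T(e1) = A e1 = [1, -2, 1]; its F-coordinates [3, -2, 2] give column 1.
Continuing for each basis vector yields [T]_F = [[3, -2, 0], [-2, 0, 1], [2, -1, -1]].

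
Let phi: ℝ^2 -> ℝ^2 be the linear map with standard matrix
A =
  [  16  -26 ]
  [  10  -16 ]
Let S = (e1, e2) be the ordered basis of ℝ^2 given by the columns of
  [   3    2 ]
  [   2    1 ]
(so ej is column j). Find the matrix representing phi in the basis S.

[[0, 2], [-2, 0]]

The j-th column of [phi]_S is [phi(ej)]_S.
phi(e1) = A e1 = (-4, -2) = 0·e1 - 2e2, so column 1 is (0, -2).
Repeating for e2 and assembling the columns gives [[0, 2], [-2, 0]].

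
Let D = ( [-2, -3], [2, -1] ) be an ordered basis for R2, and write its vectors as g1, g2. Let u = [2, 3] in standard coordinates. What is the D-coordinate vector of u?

[-1, 0]

Write u = c_1 g1 + c_2 g2 and solve for the c_i.
System: -2c_1 + 2c_2 = 2, -3c_1 - c_2 = 3; solving gives c_1 = -1, c_2 = 0.
Check: -g1 + 0·g2 = [2, 3].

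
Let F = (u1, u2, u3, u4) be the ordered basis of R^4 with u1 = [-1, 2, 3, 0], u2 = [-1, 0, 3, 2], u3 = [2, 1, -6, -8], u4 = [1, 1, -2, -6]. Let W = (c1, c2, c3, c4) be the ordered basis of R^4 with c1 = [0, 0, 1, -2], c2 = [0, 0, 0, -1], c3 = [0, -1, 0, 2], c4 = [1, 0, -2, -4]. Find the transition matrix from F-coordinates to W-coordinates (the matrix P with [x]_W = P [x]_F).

[[1, 1, -2, 0], [-2, 0, 2, 0], [-2, 0, -1, -1], [-1, -1, 2, 1]]

Column j of P is [uj]_W, since P maps F-coordinates to W-coordinates.
Expressing u1 in W: u1 = c1 - 2c2 - 2c3 - c4, so column 1 of P is [1, -2, -2, -1].
Doing the same for each uj gives P = [[1, 1, -2, 0], [-2, 0, 2, 0], [-2, 0, -1, -1], [-1, -1, 2, 1]].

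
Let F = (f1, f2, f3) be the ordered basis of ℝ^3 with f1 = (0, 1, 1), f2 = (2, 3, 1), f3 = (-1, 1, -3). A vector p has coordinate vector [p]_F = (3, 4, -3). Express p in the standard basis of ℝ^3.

p = M [p]_F, where M has columns f1, ..., f3.
Carrying out the matrix-vector product, p = (11, 12, 16).

(11, 12, 16)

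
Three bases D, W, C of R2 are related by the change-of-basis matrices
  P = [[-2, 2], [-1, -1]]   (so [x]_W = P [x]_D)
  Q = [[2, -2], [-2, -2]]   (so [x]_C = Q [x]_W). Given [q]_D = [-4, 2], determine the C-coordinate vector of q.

[20, -28]

Apply P to get W-coordinates [12, 2], then Q to get C-coordinates.
The result is [q]_C = [20, -28].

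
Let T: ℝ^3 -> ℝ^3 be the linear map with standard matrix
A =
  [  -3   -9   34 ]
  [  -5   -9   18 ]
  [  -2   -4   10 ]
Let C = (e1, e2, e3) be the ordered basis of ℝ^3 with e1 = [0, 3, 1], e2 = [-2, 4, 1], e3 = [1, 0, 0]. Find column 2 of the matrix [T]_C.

Compute T(e2) = A e2 = [4, -8, -2] in standard coordinates.
Then write this in C-coordinates: solve for y in y_1 e1 + ... + y_3 e3 = [4, -8, -2].
This gives y = [0, -2, 0], which is column 2 of [T]_C.

[0, -2, 0]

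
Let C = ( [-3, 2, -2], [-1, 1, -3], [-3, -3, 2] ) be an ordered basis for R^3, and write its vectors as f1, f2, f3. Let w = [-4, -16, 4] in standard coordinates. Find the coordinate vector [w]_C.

Write w = c_1 f1 + ... + c_3 f3 and solve for the c_i.
Row-reducing the augmented matrix [M | w] gives c = (-4, 4, 4).
Check: -4f1 + 4f2 + 4f3 = [-4, -16, 4].

[-4, 4, 4]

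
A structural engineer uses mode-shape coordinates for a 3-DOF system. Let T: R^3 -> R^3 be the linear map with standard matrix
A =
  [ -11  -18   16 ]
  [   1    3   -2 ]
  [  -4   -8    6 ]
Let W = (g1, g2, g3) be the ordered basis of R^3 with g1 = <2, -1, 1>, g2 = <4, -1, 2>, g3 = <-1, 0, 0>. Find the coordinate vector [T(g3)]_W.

Column 3 of [T]_W is the W-coordinate vector of T(g3).
In standard coordinates T(g3) = A g3 = <11, -1, 4>.
Converting to W: <11, -1, 4> = -2g1 + 3g2 - 3g3, so the coordinate vector is <-2, 3, -3>.

<-2, 3, -3>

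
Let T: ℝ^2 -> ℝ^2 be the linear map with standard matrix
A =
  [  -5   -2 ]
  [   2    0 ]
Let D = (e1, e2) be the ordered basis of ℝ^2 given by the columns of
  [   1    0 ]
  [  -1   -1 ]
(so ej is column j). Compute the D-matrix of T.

[[-3, 2], [1, -2]]

With P the matrix whose columns are e1, e2, [T]_D = P^(-1) A P.
Column by column: T(e1) = A e1 = (-3, 2); its D-coordinates (-3, 1) give column 1.
Continuing for each basis vector yields [T]_D = [[-3, 2], [1, -2]].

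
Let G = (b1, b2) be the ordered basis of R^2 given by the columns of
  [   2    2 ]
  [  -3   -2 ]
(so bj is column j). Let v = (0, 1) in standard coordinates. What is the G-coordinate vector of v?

(-1, 1)

[v]_G is the unique c with M c = v, where M has columns b1, b2.
System: 2c_1 + 2c_2 = 0, -3c_1 - 2c_2 = 1; solving gives c_1 = -1, c_2 = 1.
Check: -b1 + b2 = (0, 1).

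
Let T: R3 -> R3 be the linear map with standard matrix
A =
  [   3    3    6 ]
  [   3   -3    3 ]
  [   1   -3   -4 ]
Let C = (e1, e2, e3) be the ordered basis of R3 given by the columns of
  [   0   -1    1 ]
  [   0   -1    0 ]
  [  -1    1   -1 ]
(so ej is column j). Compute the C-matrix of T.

[[2, 2, -2], [3, -3, 0], [-3, -3, -3]]

The j-th column of [T]_C is [T(ej)]_C.
T(e1) = A e1 = (-6, -3, 4) = 2e1 + 3e2 - 3e3, so column 1 is (2, 3, -3).
Repeating for e2, e3 and assembling the columns gives [[2, 2, -2], [3, -3, 0], [-3, -3, -3]].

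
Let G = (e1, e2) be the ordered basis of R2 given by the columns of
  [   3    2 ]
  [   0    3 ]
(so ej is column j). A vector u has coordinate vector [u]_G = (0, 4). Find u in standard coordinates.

u = M [u]_G, where M has columns e1, e2.
Carrying out the matrix-vector product, u = (8, 12).

(8, 12)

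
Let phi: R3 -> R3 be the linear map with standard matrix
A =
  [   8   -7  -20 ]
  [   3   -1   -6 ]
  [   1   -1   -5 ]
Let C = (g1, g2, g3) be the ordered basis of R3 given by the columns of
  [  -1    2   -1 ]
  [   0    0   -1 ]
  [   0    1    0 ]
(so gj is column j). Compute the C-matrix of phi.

Let P have columns g1, ..., g3. Then [phi]_C = P^(-1) A P.
Here det P = -1, so P^(-1) is integer; computing A P first and then P^(-1)(A P) gives [[3, -2, -1], [-1, -3, 0], [3, 0, 2]].

[[3, -2, -1], [-1, -3, 0], [3, 0, 2]]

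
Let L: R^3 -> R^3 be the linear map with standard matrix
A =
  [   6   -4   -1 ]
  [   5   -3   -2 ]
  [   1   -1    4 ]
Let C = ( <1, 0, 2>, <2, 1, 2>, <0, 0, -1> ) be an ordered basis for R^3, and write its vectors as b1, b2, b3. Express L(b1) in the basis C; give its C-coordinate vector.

Compute L(b1) = A b1 = <4, 1, 9> in standard coordinates.
Then write this in C-coordinates: solve for y in y_1 b1 + ... + y_3 b3 = <4, 1, 9>.
This gives y = <2, 1, -3>, which is column 1 of [L]_C.

<2, 1, -3>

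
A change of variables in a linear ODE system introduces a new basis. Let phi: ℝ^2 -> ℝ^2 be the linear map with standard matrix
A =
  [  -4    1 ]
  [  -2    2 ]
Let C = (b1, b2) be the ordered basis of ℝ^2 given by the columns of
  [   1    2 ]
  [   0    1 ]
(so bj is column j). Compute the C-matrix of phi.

[[0, -3], [-2, -2]]

With P the matrix whose columns are b1, b2, [phi]_C = P^(-1) A P.
Column by column: phi(b1) = A b1 = <-4, -2>; its C-coordinates <0, -2> give column 1.
Continuing for each basis vector yields [phi]_C = [[0, -3], [-2, -2]].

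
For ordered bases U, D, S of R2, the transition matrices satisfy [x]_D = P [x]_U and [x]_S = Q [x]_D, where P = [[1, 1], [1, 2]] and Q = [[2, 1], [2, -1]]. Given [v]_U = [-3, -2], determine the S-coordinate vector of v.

[-17, -3]

Composing the changes, [v]_S = Q P [v]_U.
Q P = [[3, 4], [1, 0]]; applying this to [-3, -2] gives [-17, -3].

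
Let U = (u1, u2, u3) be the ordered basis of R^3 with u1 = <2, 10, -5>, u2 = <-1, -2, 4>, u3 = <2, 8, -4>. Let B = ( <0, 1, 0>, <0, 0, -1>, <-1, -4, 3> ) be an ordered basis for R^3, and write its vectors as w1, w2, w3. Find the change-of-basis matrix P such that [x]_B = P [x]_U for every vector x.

Let M have columns uj and N have columns wj. Then for every x, N [x]_B = x = M [x]_U, so P = N^(-1) M.
Since det N = 1, N^(-1) has integer entries; multiplying gives P = [[2, 2, 0], [-1, -1, -2], [-2, 1, -2]].

[[2, 2, 0], [-1, -1, -2], [-2, 1, -2]]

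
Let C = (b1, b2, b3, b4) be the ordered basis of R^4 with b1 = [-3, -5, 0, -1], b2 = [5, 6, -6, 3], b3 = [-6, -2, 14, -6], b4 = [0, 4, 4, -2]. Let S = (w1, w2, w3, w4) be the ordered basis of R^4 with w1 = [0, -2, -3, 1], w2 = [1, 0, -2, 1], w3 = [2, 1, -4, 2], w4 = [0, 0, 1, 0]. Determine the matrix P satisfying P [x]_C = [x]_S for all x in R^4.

[[2, -2, 0, -2], [-1, 1, -2, 0], [-1, 2, -2, 0], [0, -2, 2, -2]]

Take x = bj: its C-coordinates are the j-th standard unit vector, so P e_j — column j of P — equals [bj]_S.
b1 = 2w1 - w2 - w3 + 0·w4, giving column 1 = [2, -1, -1, 0]; repeating for each j gives P = [[2, -2, 0, -2], [-1, 1, -2, 0], [-1, 2, -2, 0], [0, -2, 2, -2]].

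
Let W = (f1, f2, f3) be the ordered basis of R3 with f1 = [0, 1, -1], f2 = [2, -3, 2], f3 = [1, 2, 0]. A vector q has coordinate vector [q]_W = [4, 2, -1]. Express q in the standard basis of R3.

By definition q = 4f1 + 2f2 - f3.
Summing componentwise gives [3, -4, 0].

[3, -4, 0]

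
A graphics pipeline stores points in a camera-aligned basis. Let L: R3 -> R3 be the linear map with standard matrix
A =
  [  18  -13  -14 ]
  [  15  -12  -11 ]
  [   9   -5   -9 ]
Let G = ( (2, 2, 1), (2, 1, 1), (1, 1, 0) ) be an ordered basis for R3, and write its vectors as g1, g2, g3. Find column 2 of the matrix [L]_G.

Column 2 of [L]_G is the G-coordinate vector of L(g2).
In standard coordinates L(g2) = A g2 = (9, 7, 4).
Converting to G: (9, 7, 4) = 2g1 + 2g2 + g3, so the coordinate vector is (2, 2, 1).

(2, 2, 1)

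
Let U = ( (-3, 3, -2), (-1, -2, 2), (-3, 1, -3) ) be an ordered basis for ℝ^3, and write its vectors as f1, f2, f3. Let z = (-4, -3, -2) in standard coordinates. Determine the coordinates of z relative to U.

(-1, 1, 2)

[z]_U is the unique c with M c = z, where M has columns f1, ..., f3.
Solving this 3x3 system gives c = (-1, 1, 2).
Check: -f1 + f2 + 2f3 = (-4, -3, -2).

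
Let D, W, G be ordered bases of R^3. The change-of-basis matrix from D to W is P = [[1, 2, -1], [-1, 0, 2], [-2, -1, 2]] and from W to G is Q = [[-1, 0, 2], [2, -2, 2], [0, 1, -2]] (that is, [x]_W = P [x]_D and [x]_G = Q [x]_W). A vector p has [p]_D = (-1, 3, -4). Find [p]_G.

Apply P to get W-coordinates (9, -7, -9), then Q to get G-coordinates.
The result is [p]_G = (-27, 14, 11).

(-27, 14, 11)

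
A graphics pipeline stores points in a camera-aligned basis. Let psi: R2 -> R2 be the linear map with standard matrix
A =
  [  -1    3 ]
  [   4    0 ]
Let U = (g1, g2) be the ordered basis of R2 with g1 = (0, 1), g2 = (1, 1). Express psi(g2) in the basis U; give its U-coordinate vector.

Compute psi(g2) = A g2 = (2, 4) in standard coordinates.
Then write this in U-coordinates: solve for y in y_1 g1 + y_2 g2 = (2, 4).
This gives y = (2, 2), which is column 2 of [psi]_U.

(2, 2)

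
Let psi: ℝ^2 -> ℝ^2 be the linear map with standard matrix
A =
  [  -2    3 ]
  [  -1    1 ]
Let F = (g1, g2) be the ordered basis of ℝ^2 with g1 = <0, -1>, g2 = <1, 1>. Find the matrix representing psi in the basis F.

Let P have columns g1, g2. Then [psi]_F = P^(-1) A P.
Here det P = 1, so P^(-1) is integer; computing A P first and then P^(-1)(A P) gives [[-2, 1], [-3, 1]].

[[-2, 1], [-3, 1]]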